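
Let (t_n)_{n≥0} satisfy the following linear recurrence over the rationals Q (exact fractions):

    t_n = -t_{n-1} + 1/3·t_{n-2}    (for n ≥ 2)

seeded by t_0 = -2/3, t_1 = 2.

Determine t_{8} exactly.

-2252/243

t_2 = -1·2 + 1/3·-2/3 = -20/9
t_3 = -1·-20/9 + 1/3·2 = 26/9
t_4 = -1·26/9 + 1/3·-20/9 = -98/27
t_5 = -1·-98/27 + 1/3·26/9 = 124/27
t_6 = -1·124/27 + 1/3·-98/27 = -470/81
t_7 = -1·-470/81 + 1/3·124/27 = 22/3
t_8 = -1·22/3 + 1/3·-470/81 = -2252/243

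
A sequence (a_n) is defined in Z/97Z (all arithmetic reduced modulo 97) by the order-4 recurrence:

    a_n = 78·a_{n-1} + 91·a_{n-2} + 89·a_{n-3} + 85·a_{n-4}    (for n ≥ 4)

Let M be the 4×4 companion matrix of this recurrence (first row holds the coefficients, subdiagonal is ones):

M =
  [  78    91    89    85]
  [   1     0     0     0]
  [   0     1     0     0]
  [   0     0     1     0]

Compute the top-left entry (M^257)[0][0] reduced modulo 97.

(M^257)[0][0] is the top entry after applying M 257 times to the unit state (1, 0, 0, 0). Equivalently it is h_{260} for the auxiliary sequence (h_n) obeying the same recurrence with h_3 = 1 and h_i = 0 for 0 ≤ i < 3:
h_4 = 78·1 + 91·0 + 89·0 + 85·0 = 78
h_5 = 78·78 + 91·1 + 89·0 + 85·0 = 64
h_6 = 78·64 + 91·78 + 89·1 + 85·0 = 54
h_7 = 78·54 + 91·64 + 89·78 + 85·1 = 88
h_8 = 78·88 + 91·54 + 89·64 + 85·78 = 48
h_9 = 78·48 + 91·88 + 89·54 + 85·64 = 76
Continuing the recurrence:
  h_10 = 20;  h_11 = 52;  h_12 = 36;  h_13 = 66;  h_14 = 8;  h_15 = 92
  h_16 = 57;  h_17 = 31;  h_18 = 80;  h_19 = 32;  h_20 = 17;  h_21 = 25
  h_22 = 50;  h_23 = 29;  h_24 = 6;  h_25 = 79;  h_26 = 56;  h_27 = 6
  h_28 = 10;  h_29 = 27;  h_30 = 65;  h_31 = 3;  h_32 = 90;  h_33 = 47
  h_34 = 91;  h_35 = 46;  h_36 = 34;  h_37 = 17;  h_38 = 50;  h_39 = 64
  h_40 = 74;  h_41 = 31;  h_42 = 86;  h_43 = 21;  h_44 = 83;  h_45 = 50
  h_46 = 68;  h_47 = 14;  h_48 = 64;  h_49 = 78;  h_50 = 19;  h_51 = 43
  h_52 = 5;  h_53 = 14;  h_54 = 5;  h_55 = 41;  h_56 = 86;  h_57 = 46
  h_58 = 65;  h_59 = 25;  h_60 = 63;  h_61 = 6;  h_62 = 80;  h_63 = 65
  h_64 = 3;  h_65 = 5;  h_66 = 56;  h_67 = 42;  h_68 = 51;  h_69 = 17
  h_70 = 12;  h_71 = 19;  h_72 = 80;  h_73 = 6;  h_74 = 80;  h_75 = 1
  h_76 = 45;  h_77 = 76;  h_78 = 34;  h_79 = 78;  h_80 = 76;  h_81 = 8
  h_82 = 9;  h_83 = 80;  h_84 = 69;  h_85 = 78;  h_86 = 72;  h_87 = 47
  h_88 = 36;  h_89 = 44;  h_90 = 36;  h_91 = 43;  h_92 = 26;  h_93 = 81
  h_94 = 51;  h_95 = 52;  h_96 = 74;  h_97 = 6;  h_98 = 63;  h_99 = 73
  h_100 = 15;  h_101 = 59;  h_102 = 68;  h_103 = 74;  h_104 = 56;  h_105 = 53
  h_106 = 62;  h_107 = 78;  h_108 = 57;  h_109 = 33;  h_110 = 88;  h_111 = 36
  h_112 = 71;  h_113 = 51;  h_114 = 74;  h_115 = 4;  h_116 = 63;  h_117 = 0
  h_118 = 60;  h_119 = 54;  h_120 = 89;  h_121 = 27;  h_122 = 32;  h_123 = 4
  h_124 = 0;  h_125 = 75;  h_126 = 2;  h_127 = 46;  h_128 = 66;  h_129 = 76
  h_130 = 96;  h_131 = 35;  h_132 = 75;  h_133 = 80;  h_134 = 90;  h_135 = 88
  h_136 = 31;  h_137 = 16;  h_138 = 54;  h_139 = 96;  h_140 = 68;  h_141 = 30
  h_142 = 31;  h_143 = 57;  h_144 = 3;  h_145 = 60;  h_146 = 51;  h_147 = 0
  h_148 = 51;  h_149 = 37;  h_150 = 28;  h_151 = 2;  h_152 = 50;  h_153 = 19
  h_154 = 54;  h_155 = 85;  h_156 = 25;  h_157 = 4;  h_158 = 95;  h_159 = 55
  h_160 = 90;  h_161 = 62;  h_162 = 0;  h_163 = 91;  h_164 = 90;  h_165 = 7
  h_166 = 54;  h_167 = 30;  h_168 = 7;  h_169 = 44;  h_170 = 77;  h_171 = 88
  h_172 = 49;  h_173 = 16;  h_174 = 5;  h_175 = 10;  h_176 = 34;  h_177 = 32
  h_178 = 18;  h_179 = 44;  h_180 = 41;  h_181 = 78;  h_182 = 32;  h_183 = 8
  h_184 = 92;  h_185 = 19;  h_186 = 94;  h_187 = 81;  h_188 = 36;  h_189 = 81
  h_190 = 58;  h_191 = 62;  h_192 = 13;  h_193 = 79;  h_194 = 42;  h_195 = 14
  h_196 = 52;  h_197 = 69;  h_198 = 89;  h_199 = 27;  h_200 = 8;  h_201 = 86
  h_202 = 41;  h_203 = 63;  h_204 = 4;  h_205 = 29;  h_206 = 78;  h_207 = 78
  h_208 = 1;  h_209 = 93;  h_210 = 62;  h_211 = 36;  h_212 = 31;  h_213 = 8
  h_214 = 85;  h_215 = 82;  h_216 = 18;  h_217 = 39;  h_218 = 94;  h_219 = 53
  h_220 = 35;  h_221 = 28;  h_222 = 34;  h_223 = 16;  h_224 = 12;  h_225 = 38
  h_226 = 28;  h_227 = 19;  h_228 = 90;  h_229 = 18;  h_230 = 85;  h_231 = 45
  h_232 = 30;  h_233 = 10;  h_234 = 93;  h_235 = 12;  h_236 = 35;  h_237 = 48
  h_238 = 91;  h_239 = 81;  h_240 = 21;  h_241 = 42;  h_242 = 52;  h_243 = 45
  h_244 = 88;  h_245 = 48;  h_246 = 1;  h_247 = 1;  h_248 = 87;  h_249 = 85
  h_250 = 74;  h_251 = 92;  h_252 = 61;  h_253 = 72;  h_254 = 37;  h_255 = 86
  h_256 = 37;  h_257 = 46;  h_258 = 3
h_259 = 78·3 + 91·46 + 89·37 + 85·86 = 85
h_260 = 78·85 + 91·3 + 89·46 + 85·37 = 77

77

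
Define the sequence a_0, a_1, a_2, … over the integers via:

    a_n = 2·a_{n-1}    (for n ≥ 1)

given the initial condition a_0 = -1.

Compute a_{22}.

-4194304

a_1 = 2·-1 = -2
a_2 = 2·-2 = -4
a_3 = 2·-4 = -8
a_4 = 2·-8 = -16
a_5 = 2·-16 = -32
a_6 = 2·-32 = -64
a_7 = 2·-64 = -128
a_8 = 2·-128 = -256
a_9 = 2·-256 = -512
a_10 = 2·-512 = -1024
a_11 = 2·-1024 = -2048
a_12 = 2·-2048 = -4096
a_13 = 2·-4096 = -8192
a_14 = 2·-8192 = -16384
a_15 = 2·-16384 = -32768
a_16 = 2·-32768 = -65536
a_17 = 2·-65536 = -131072
a_18 = 2·-131072 = -262144
a_19 = 2·-262144 = -524288
a_20 = 2·-524288 = -1048576
a_21 = 2·-1048576 = -2097152
a_22 = 2·-2097152 = -4194304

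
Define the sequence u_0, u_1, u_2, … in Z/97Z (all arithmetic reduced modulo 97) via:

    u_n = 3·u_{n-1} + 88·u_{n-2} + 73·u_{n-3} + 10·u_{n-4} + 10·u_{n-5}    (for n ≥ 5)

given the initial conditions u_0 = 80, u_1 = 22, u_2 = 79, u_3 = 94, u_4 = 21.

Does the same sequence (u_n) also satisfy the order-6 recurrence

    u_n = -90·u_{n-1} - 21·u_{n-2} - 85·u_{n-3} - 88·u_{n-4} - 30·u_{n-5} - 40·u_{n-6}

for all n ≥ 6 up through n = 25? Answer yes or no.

yes

Terms u_0..u_25: 80, 22, 79, 94, 21, 87, 87, 25, 3, 37, 60, 22, 82, 75, 26, 1, 76, 1, 14, 31, 34, 63, 65, 38, 25, 16
n=6: candidate gives 87, actual u_6 = 87 ✓
n=7: candidate gives 25, actual u_7 = 25 ✓
n=8: candidate gives 3, actual u_8 = 3 ✓
n=9: candidate gives 37, actual u_9 = 37 ✓
n=10: candidate gives 60, actual u_10 = 60 ✓
n=11: candidate gives 22, actual u_11 = 22 ✓
n=12: candidate gives 82, actual u_12 = 82 ✓
n=13: candidate gives 75, actual u_13 = 75 ✓
n=14: candidate gives 26, actual u_14 = 26 ✓
n=15: candidate gives 1, actual u_15 = 1 ✓
n=16: candidate gives 76, actual u_16 = 76 ✓
n=17: candidate gives 1, actual u_17 = 1 ✓
n=18: candidate gives 14, actual u_18 = 14 ✓
n=19: candidate gives 31, actual u_19 = 31 ✓
n=20: candidate gives 34, actual u_20 = 34 ✓
n=21: candidate gives 63, actual u_21 = 63 ✓
n=22: candidate gives 65, actual u_22 = 65 ✓
n=23: candidate gives 38, actual u_23 = 38 ✓
n=24: candidate gives 25, actual u_24 = 25 ✓
n=25: candidate gives 16, actual u_25 = 16 ✓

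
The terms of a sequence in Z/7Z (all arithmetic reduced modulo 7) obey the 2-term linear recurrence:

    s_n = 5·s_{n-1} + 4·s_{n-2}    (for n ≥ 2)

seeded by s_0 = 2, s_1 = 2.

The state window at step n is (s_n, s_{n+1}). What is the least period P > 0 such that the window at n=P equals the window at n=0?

48

n=0: window = (2, 2)
n=1: window = (2, 4)
n=2: window = (4, 0)
n=3: window = (0, 2)
n=4: window = (2, 3)
n=5: window = (3, 2)
n=6: window = (2, 1)
n=7: window = (1, 6)
n=8: window = (6, 6)
n=9: window = (6, 5)
n=10: window = (5, 0)
n=11: window = (0, 6)
n=12: window = (6, 2)
n=13: window = (2, 6)
n=14: window = (6, 3)
n=15: window = (3, 4)
n=16: window = (4, 4)
n=17: window = (4, 1)
n=18: window = (1, 0)
n=19: window = (0, 4)
n=20: window = (4, 6)
n=21: window = (6, 4)
n=22: window = (4, 2)
n=23: window = (2, 5)
n=24: window = (5, 5)
n=25: window = (5, 3)
n=26: window = (3, 0)
n=27: window = (0, 5)
n=28: window = (5, 4)
n=29: window = (4, 5)
n=30: window = (5, 6)
n=31: window = (6, 1)
n=32: window = (1, 1)
n=33: window = (1, 2)
n=34: window = (2, 0)
n=35: window = (0, 1)
n=36: window = (1, 5)
n=37: window = (5, 1)
n=38: window = (1, 4)
n=39: window = (4, 3)
n=40: window = (3, 3)
…
n=46: window = (3, 5)
n=47: window = (5, 2)
n=48: window = (2, 2)
window at n=48 equals window at n=0 → period = 48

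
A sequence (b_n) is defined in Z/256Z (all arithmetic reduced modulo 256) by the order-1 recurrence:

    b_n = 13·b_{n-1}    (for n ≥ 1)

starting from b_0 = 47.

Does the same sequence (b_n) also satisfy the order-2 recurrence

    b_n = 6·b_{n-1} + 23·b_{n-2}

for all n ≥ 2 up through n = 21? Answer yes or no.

no

Terms b_0..b_21: 47, 99, 7, 91, 159, 19, 247, 139, 15, 195, 231, 187, 127, 115, 215, 235, 239, 35, 199, 27, 95, 211
n=2: candidate gives 139, actual b_2 = 7 ✗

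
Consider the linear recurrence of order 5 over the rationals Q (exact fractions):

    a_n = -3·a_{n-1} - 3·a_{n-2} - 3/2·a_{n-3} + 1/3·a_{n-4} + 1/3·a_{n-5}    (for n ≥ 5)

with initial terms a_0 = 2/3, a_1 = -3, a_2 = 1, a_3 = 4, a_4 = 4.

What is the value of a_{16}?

a_5 = -3·4 + -3·4 + -3/2·1 + 1/3·-3 + 1/3·2/3 = -473/18
a_6 = -3·-473/18 + -3·4 + -3/2·4 + 1/3·1 + 1/3·-3 = 361/6
a_7 = -3·361/6 + -3·-473/18 + -3/2·4 + 1/3·4 + 1/3·1 = -106
a_8 = -3·-106 + -3·361/6 + -3/2·-473/18 + 1/3·4 + 1/3·4 = 2155/12
a_9 = -3·2155/12 + -3·-106 + -3/2·361/6 + 1/3·-473/18 + 1/3·4 = -17195/54
a_10 = -3·-17195/54 + -3·2155/12 + -3/2·-106 + 1/3·361/6 + 1/3·-473/18 = 63377/108
a_11 = -3·63377/108 + -3·-17195/54 + -3/2·2155/12 + 1/3·-106 + 1/3·361/6 = -78469/72
a_12 = -3·-78469/72 + -3·63377/108 + -3/2·-17195/54 + 1/3·2155/12 + 1/3·-106 = 144809/72
a_13 = -3·144809/72 + -3·-78469/72 + -3/2·63377/108 + 1/3·-17195/54 + 1/3·2155/12 = -2391563/648
a_14 = -3·-2391563/648 + -3·144809/72 + -3/2·-78469/72 + 1/3·63377/108 + 1/3·-17195/54 = 8764303/1296
a_15 = -3·8764303/1296 + -3·-2391563/648 + -3/2·144809/72 + 1/3·-78469/72 + 1/3·63377/108 = -2008835/162
a_16 = -3·-2008835/162 + -3·8764303/1296 + -3/2·-2391563/648 + 1/3·144809/72 + 1/3·-78469/72 = 2457655/108

2457655/108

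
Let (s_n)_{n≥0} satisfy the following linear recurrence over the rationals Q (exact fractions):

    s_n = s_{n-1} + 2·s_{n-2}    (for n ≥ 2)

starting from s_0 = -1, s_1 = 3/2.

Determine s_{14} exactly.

5459/2

s_2 = 1·3/2 + 2·-1 = -1/2
s_3 = 1·-1/2 + 2·3/2 = 5/2
s_4 = 1·5/2 + 2·-1/2 = 3/2
s_5 = 1·3/2 + 2·5/2 = 13/2
s_6 = 1·13/2 + 2·3/2 = 19/2
s_7 = 1·19/2 + 2·13/2 = 45/2
s_8 = 1·45/2 + 2·19/2 = 83/2
s_9 = 1·83/2 + 2·45/2 = 173/2
s_10 = 1·173/2 + 2·83/2 = 339/2
s_11 = 1·339/2 + 2·173/2 = 685/2
s_12 = 1·685/2 + 2·339/2 = 1363/2
s_13 = 1·1363/2 + 2·685/2 = 2733/2
s_14 = 1·2733/2 + 2·1363/2 = 5459/2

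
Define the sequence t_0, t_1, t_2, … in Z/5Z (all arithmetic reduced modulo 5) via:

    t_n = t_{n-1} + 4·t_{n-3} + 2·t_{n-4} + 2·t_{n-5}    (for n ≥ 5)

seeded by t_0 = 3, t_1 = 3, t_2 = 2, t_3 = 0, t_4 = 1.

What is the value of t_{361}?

0

t_5 = 1·1 + 0·0 + 4·2 + 2·3 + 2·3 = 1
t_6 = 1·1 + 0·1 + 4·0 + 2·2 + 2·3 = 1
t_7 = 1·1 + 0·1 + 4·1 + 2·0 + 2·2 = 4
t_8 = 1·4 + 0·1 + 4·1 + 2·1 + 2·0 = 0
t_9 = 1·0 + 0·4 + 4·1 + 2·1 + 2·1 = 3
t_10 = 1·3 + 0·0 + 4·4 + 2·1 + 2·1 = 3
Continuing the recurrence:
  t_11 = 3;  t_12 = 3;  t_13 = 1;  t_14 = 0;  t_15 = 4;  t_16 = 0
  t_17 = 3;  t_18 = 1;  t_19 = 4;  t_20 = 4;  t_21 = 4;  t_22 = 3
  t_23 = 4;  t_24 = 1;  t_25 = 4;  t_26 = 4;  t_27 = 2;  t_28 = 3
  t_29 = 4;  t_30 = 3;  t_31 = 2;  t_32 = 3;  t_33 = 4;  t_34 = 1
  t_35 = 3;  t_36 = 4;  t_37 = 2;  t_38 = 4;  t_39 = 3;  t_40 = 0
  t_41 = 3;  t_42 = 2;  t_43 = 1;  t_44 = 4;  t_45 = 3;  t_46 = 2
  t_47 = 4;  t_48 = 1;  t_49 = 3;  t_50 = 4;  t_51 = 0;  t_52 = 2
  t_53 = 1;  t_54 = 0;  t_55 = 1;  t_56 = 4;  t_57 = 0;  t_58 = 1
  t_59 = 4;  t_60 = 4;  t_61 = 1;  t_62 = 4;  t_63 = 0;  t_64 = 0
  t_65 = 1;  t_66 = 1;  t_67 = 4;  t_68 = 3;  t_69 = 4;  t_70 = 4
  t_71 = 1;  t_72 = 1;  t_73 = 1;  t_74 = 1;  t_75 = 0;  t_76 = 3
  t_77 = 1;  t_78 = 0;  t_79 = 4;  t_80 = 4;  t_81 = 2;  t_82 = 0
  t_83 = 4;  t_84 = 3;  t_85 = 0;  t_86 = 0;  t_87 = 0;  t_88 = 4
  t_89 = 0;  t_90 = 0;  t_91 = 1;  t_92 = 4;  t_93 = 2;  t_94 = 1
  t_95 = 4;  t_96 = 2;  t_97 = 3;  t_98 = 0;  t_99 = 3;  t_100 = 2
  t_101 = 2;  t_102 = 0;  t_103 = 4;  t_104 = 2;  t_105 = 0;  t_106 = 0
  t_107 = 1;  t_108 = 3;  t_109 = 2;  t_110 = 1;  t_111 = 0;  t_112 = 1
  t_113 = 0;  t_114 = 1;  t_115 = 2;  t_116 = 4;  t_117 = 0;  t_118 = 0
  t_119 = 2;  t_120 = 4;  t_121 = 2;  t_122 = 0;  t_123 = 0;  t_124 = 0
  t_125 = 2;  t_126 = 1;  t_127 = 1;  t_128 = 4;  t_129 = 2;  t_130 = 2
  t_131 = 2;  t_132 = 0;  t_133 = 0;  t_134 = 1;  t_135 = 4;  t_136 = 3
  t_137 = 2;  t_138 = 0;  t_139 = 2;  t_140 = 4;  t_141 = 4;  t_142 = 1
  t_143 = 1;  t_144 = 4;  t_145 = 4;  t_146 = 3;  t_147 = 3;  t_148 = 4
  t_149 = 2;  t_150 = 3;  t_151 = 1;  t_152 = 3;  t_153 = 2;  t_154 = 1
  t_155 = 1;  t_156 = 2;  t_157 = 1;  t_158 = 1;  t_159 = 3;  t_160 = 3
  t_161 = 3;  t_162 = 4;  t_163 = 4;  t_164 = 3;  t_165 = 1;  t_166 = 1
  t_167 = 4;  t_168 = 2;  t_169 = 4;  t_170 = 4;  t_171 = 2;  t_172 = 0
  t_173 = 3;  t_174 = 2;  t_175 = 4;  t_176 = 0;  t_177 = 4;  t_178 = 0
  t_179 = 2;  t_180 = 1;  t_181 = 4;  t_182 = 0;  t_183 = 3;  t_184 = 0
  t_185 = 0;  t_186 = 0;  t_187 = 1;  t_188 = 2;  t_189 = 2;  t_190 = 1
  t_191 = 1;  t_192 = 0;  t_193 = 2;  t_194 = 2;  t_195 = 1;  t_196 = 1
  t_197 = 3;  t_198 = 0;  t_199 = 0;  t_200 = 1;  t_201 = 4;  t_202 = 0
  t_203 = 4;  t_204 = 2;  t_205 = 2;  t_206 = 1;  t_207 = 2;  t_208 = 2
  t_209 = 4;  t_210 = 3;  t_211 = 2;  t_212 = 1;  t_213 = 0;  t_214 = 2
  t_215 = 1;  t_216 = 2;  t_217 = 2;  t_218 = 0;  t_219 = 4;  t_220 = 3
  t_221 = 1;  t_222 = 1;  t_223 = 1;  t_224 = 4;  t_225 = 1;  t_226 = 4
  t_227 = 4;  t_228 = 3;  t_229 = 4;  t_230 = 0;  t_231 = 3;  t_232 = 3
  t_233 = 2;  t_234 = 2;  t_235 = 0;  t_236 = 0;  t_237 = 3;  t_238 = 1
  t_239 = 0;  t_240 = 2;  t_241 = 2;  t_242 = 0;  t_243 = 0;  t_244 = 2
  t_245 = 0;  t_246 = 4;  t_247 = 2;  t_248 = 1;  t_249 = 1;  t_250 = 2
  t_251 = 3;  t_252 = 3;  t_253 = 0;  t_254 = 3;  t_255 = 0;  t_256 = 2
  t_257 = 0;  t_258 = 1;  t_259 = 0;  t_260 = 4;  t_261 = 2;  t_262 = 4
  t_263 = 2;  t_264 = 3;  t_265 = 1;  t_266 = 1;  t_267 = 0;  t_268 = 4
  t_269 = 1;  t_270 = 0;  t_271 = 3;  t_272 = 0;  t_273 = 0;  t_274 = 4
  t_275 = 0;  t_276 = 1;  t_277 = 2;  t_278 = 0;  t_279 = 2;  t_280 = 2
  t_281 = 3;  t_282 = 0;  t_283 = 2;  t_284 = 2;  t_285 = 2;  t_286 = 1
  t_287 = 3;  t_288 = 4;  t_289 = 1;  t_290 = 4;  t_291 = 3;  t_292 = 1
  t_293 = 2;  t_294 = 4;  t_295 = 2;  t_296 = 3;  t_297 = 0;  t_298 = 0
  t_299 = 4;  t_300 = 4;  t_301 = 0;  t_302 = 1;  t_303 = 0;  t_304 = 1
  t_305 = 3;  t_306 = 0;  t_307 = 1;  t_308 = 0;  t_309 = 3;  t_310 = 3
  t_311 = 0;  t_312 = 4;  t_313 = 2;  t_314 = 4;  t_315 = 1;  t_316 = 2
  t_317 = 0;  t_318 = 1;  t_319 = 4;  t_320 = 0;  t_321 = 3;  t_322 = 1
  t_323 = 1;  t_324 = 1;  t_325 = 1;  t_326 = 3;  t_327 = 1;  t_328 = 4
  t_329 = 0;  t_330 = 2;  t_331 = 1;  t_332 = 1;  t_333 = 2;  t_334 = 0
  t_335 = 0;  t_336 = 2;  t_337 = 3;  t_338 = 2;  t_339 = 0;  t_340 = 1
  t_341 = 4;  t_342 = 4;  t_343 = 2;  t_344 = 0;  t_345 = 1;  t_346 = 0
  t_347 = 2;  t_348 = 0;  t_349 = 2;  t_350 = 2;  t_351 = 1;  t_352 = 3
  t_353 = 0;  t_354 = 2;  t_355 = 0;  t_356 = 3;  t_357 = 2;  t_358 = 1
  t_359 = 2
t_360 = 1·2 + 0·1 + 4·2 + 2·3 + 2·0 = 1
t_361 = 1·1 + 0·2 + 4·1 + 2·2 + 2·3 = 0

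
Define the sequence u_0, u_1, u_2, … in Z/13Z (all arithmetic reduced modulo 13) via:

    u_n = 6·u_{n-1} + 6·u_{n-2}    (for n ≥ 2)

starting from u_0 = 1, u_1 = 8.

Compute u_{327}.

u_2 = 6·8 + 6·1 = 2
u_3 = 6·2 + 6·8 = 8
u_4 = 6·8 + 6·2 = 8
u_5 = 6·8 + 6·8 = 5
u_6 = 6·5 + 6·8 = 0
u_7 = 6·0 + 6·5 = 4
Continuing the recurrence:
  u_8 = 11;  u_9 = 12;  u_10 = 8;  u_11 = 3;  u_12 = 1;  u_13 = 11
  u_14 = 7;  u_15 = 4;  u_16 = 1;  u_17 = 4;  u_18 = 4;  u_19 = 9
  u_20 = 0;  u_21 = 2;  u_22 = 12;  u_23 = 6;  u_24 = 4;  u_25 = 8
  u_26 = 7;  u_27 = 12;  u_28 = 10;  u_29 = 2;  u_30 = 7;  u_31 = 2
  u_32 = 2;  u_33 = 11;  u_34 = 0;  u_35 = 1;  u_36 = 6;  u_37 = 3
  u_38 = 2;  u_39 = 4;  u_40 = 10;  u_41 = 6;  u_42 = 5;  u_43 = 1
  u_44 = 10;  u_45 = 1;  u_46 = 1;  u_47 = 12;  u_48 = 0;  u_49 = 7
  u_50 = 3;  u_51 = 8;  u_52 = 1;  u_53 = 2;  u_54 = 5;  u_55 = 3
  u_56 = 9;  u_57 = 7;  u_58 = 5;  u_59 = 7;  u_60 = 7;  u_61 = 6
  u_62 = 0;  u_63 = 10;  u_64 = 8;  u_65 = 4;  u_66 = 7;  u_67 = 1
  u_68 = 9;  u_69 = 8;  u_70 = 11;  u_71 = 10;  u_72 = 9;  u_73 = 10
  u_74 = 10;  u_75 = 3;  u_76 = 0;  u_77 = 5;  u_78 = 4;  u_79 = 2
  u_80 = 10;  u_81 = 7;  u_82 = 11;  u_83 = 4;  u_84 = 12;  u_85 = 5
  u_86 = 11;  u_87 = 5;  u_88 = 5;  u_89 = 8;  u_90 = 0;  u_91 = 9
  u_92 = 2;  u_93 = 1;  u_94 = 5;  u_95 = 10;  u_96 = 12;  u_97 = 2
  u_98 = 6;  u_99 = 9;  u_100 = 12;  u_101 = 9;  u_102 = 9;  u_103 = 4
  u_104 = 0;  u_105 = 11;  u_106 = 1;  u_107 = 7;  u_108 = 9;  u_109 = 5
  u_110 = 6;  u_111 = 1;  u_112 = 3;  u_113 = 11;  u_114 = 6;  u_115 = 11
  u_116 = 11;  u_117 = 2;  u_118 = 0;  u_119 = 12;  u_120 = 7;  u_121 = 10
  u_122 = 11;  u_123 = 9;  u_124 = 3;  u_125 = 7;  u_126 = 8;  u_127 = 12
  u_128 = 3;  u_129 = 12;  u_130 = 12;  u_131 = 1;  u_132 = 0;  u_133 = 6
  u_134 = 10;  u_135 = 5;  u_136 = 12;  u_137 = 11;  u_138 = 8;  u_139 = 10
  u_140 = 4;  u_141 = 6;  u_142 = 8;  u_143 = 6;  u_144 = 6;  u_145 = 7
  u_146 = 0;  u_147 = 3;  u_148 = 5;  u_149 = 9;  u_150 = 6;  u_151 = 12
  u_152 = 4;  u_153 = 5;  u_154 = 2;  u_155 = 3;  u_156 = 4;  u_157 = 3
  u_158 = 3;  u_159 = 10;  u_160 = 0;  u_161 = 8;  u_162 = 9;  u_163 = 11
  u_164 = 3;  u_165 = 6;  u_166 = 2;  u_167 = 9;  u_168 = 1;  u_169 = 8
  u_170 = 2;  u_171 = 8;  u_172 = 8;  u_173 = 5;  u_174 = 0;  u_175 = 4
  u_176 = 11;  u_177 = 12;  u_178 = 8;  u_179 = 3;  u_180 = 1;  u_181 = 11
  u_182 = 7;  u_183 = 4;  u_184 = 1;  u_185 = 4;  u_186 = 4;  u_187 = 9
  u_188 = 0;  u_189 = 2;  u_190 = 12;  u_191 = 6;  u_192 = 4;  u_193 = 8
  u_194 = 7;  u_195 = 12;  u_196 = 10;  u_197 = 2;  u_198 = 7;  u_199 = 2
  u_200 = 2;  u_201 = 11;  u_202 = 0;  u_203 = 1;  u_204 = 6;  u_205 = 3
  u_206 = 2;  u_207 = 4;  u_208 = 10;  u_209 = 6;  u_210 = 5;  u_211 = 1
  u_212 = 10;  u_213 = 1;  u_214 = 1;  u_215 = 12;  u_216 = 0;  u_217 = 7
  u_218 = 3;  u_219 = 8;  u_220 = 1;  u_221 = 2;  u_222 = 5;  u_223 = 3
  u_224 = 9;  u_225 = 7;  u_226 = 5;  u_227 = 7;  u_228 = 7;  u_229 = 6
  u_230 = 0;  u_231 = 10;  u_232 = 8;  u_233 = 4;  u_234 = 7;  u_235 = 1
  u_236 = 9;  u_237 = 8;  u_238 = 11;  u_239 = 10;  u_240 = 9;  u_241 = 10
  u_242 = 10;  u_243 = 3;  u_244 = 0;  u_245 = 5;  u_246 = 4;  u_247 = 2
  u_248 = 10;  u_249 = 7;  u_250 = 11;  u_251 = 4;  u_252 = 12;  u_253 = 5
  u_254 = 11;  u_255 = 5;  u_256 = 5;  u_257 = 8;  u_258 = 0;  u_259 = 9
  u_260 = 2;  u_261 = 1;  u_262 = 5;  u_263 = 10;  u_264 = 12;  u_265 = 2
  u_266 = 6;  u_267 = 9;  u_268 = 12;  u_269 = 9;  u_270 = 9;  u_271 = 4
  u_272 = 0;  u_273 = 11;  u_274 = 1;  u_275 = 7;  u_276 = 9;  u_277 = 5
  u_278 = 6;  u_279 = 1;  u_280 = 3;  u_281 = 11;  u_282 = 6;  u_283 = 11
  u_284 = 11;  u_285 = 2;  u_286 = 0;  u_287 = 12;  u_288 = 7;  u_289 = 10
  u_290 = 11;  u_291 = 9;  u_292 = 3;  u_293 = 7;  u_294 = 8;  u_295 = 12
  u_296 = 3;  u_297 = 12;  u_298 = 12;  u_299 = 1;  u_300 = 0;  u_301 = 6
  u_302 = 10;  u_303 = 5;  u_304 = 12;  u_305 = 11;  u_306 = 8;  u_307 = 10
  u_308 = 4;  u_309 = 6;  u_310 = 8;  u_311 = 6;  u_312 = 6;  u_313 = 7
  u_314 = 0;  u_315 = 3;  u_316 = 5;  u_317 = 9;  u_318 = 6;  u_319 = 12
  u_320 = 4;  u_321 = 5;  u_322 = 2;  u_323 = 3;  u_324 = 4;  u_325 = 3
u_326 = 6·3 + 6·4 = 3
u_327 = 6·3 + 6·3 = 10

10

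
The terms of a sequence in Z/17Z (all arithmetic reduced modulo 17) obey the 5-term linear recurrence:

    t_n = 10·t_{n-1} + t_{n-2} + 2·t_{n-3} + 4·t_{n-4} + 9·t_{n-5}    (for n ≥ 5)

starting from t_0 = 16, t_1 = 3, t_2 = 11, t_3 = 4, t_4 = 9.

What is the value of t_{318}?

10

t_5 = 10·9 + 1·4 + 2·11 + 4·3 + 9·16 = 0
t_6 = 10·0 + 1·9 + 2·4 + 4·11 + 9·3 = 3
t_7 = 10·3 + 1·0 + 2·9 + 4·4 + 9·11 = 10
t_8 = 10·10 + 1·3 + 2·0 + 4·9 + 9·4 = 5
t_9 = 10·5 + 1·10 + 2·3 + 4·0 + 9·9 = 11
t_10 = 10·11 + 1·5 + 2·10 + 4·3 + 9·0 = 11
Continuing the recurrence:
  t_11 = 11;  t_12 = 15;  t_13 = 0;  t_14 = 10;  t_15 = 1;  t_16 = 9
  t_17 = 8;  t_18 = 12;  t_19 = 2;  t_20 = 8;  t_21 = 15;  t_22 = 10
  t_23 = 9;  t_24 = 10;  t_25 = 6;  t_26 = 8;  t_27 = 11;  t_28 = 13
  t_29 = 16;  t_30 = 9;  t_31 = 10;  t_32 = 3;  t_33 = 1;  t_34 = 9
  t_35 = 14;  t_36 = 15;  t_37 = 9;  t_38 = 8;  t_39 = 1;  t_40 = 1
  t_41 = 11;  t_42 = 5;  t_43 = 3;  t_44 = 2;  t_45 = 1;  t_46 = 1
  t_47 = 4;  t_48 = 10;  t_49 = 9;  t_50 = 2;  t_51 = 6;  t_52 = 3
  t_53 = 13;  t_54 = 13;  t_55 = 4;  t_56 = 9;  t_57 = 12;  t_58 = 0
  t_59 = 10;  t_60 = 9;  t_61 = 8;  t_62 = 13;  t_63 = 9;  t_64 = 7
  t_65 = 14;  t_66 = 0;  t_67 = 11;  t_68 = 9;  t_69 = 16;  t_70 = 11
  t_71 = 1;  t_72 = 1;  t_73 = 8;  t_74 = 16;  t_75 = 1;  t_76 = 4
  t_77 = 12;  t_78 = 7;  t_79 = 0;  t_80 = 5;  t_81 = 12;  t_82 = 6
  t_83 = 9;  t_84 = 4;  t_85 = 1;  t_86 = 11;  t_87 = 5;  t_88 = 7
  t_89 = 1;  t_90 = 12;  t_91 = 16;  t_92 = 9;  t_93 = 10;  t_94 = 11
  t_95 = 4;  t_96 = 13;  t_97 = 5;  t_98 = 1;  t_99 = 3;  t_100 = 10
  t_101 = 4;  t_102 = 3;  t_103 = 7;  t_104 = 12;  t_105 = 1;  t_106 = 16
  t_107 = 2;  t_108 = 13;  t_109 = 4;  t_110 = 11;  t_111 = 3;  t_112 = 0
  t_113 = 5;  t_114 = 0;  t_115 = 14;  t_116 = 7;  t_117 = 2;  t_118 = 15
  t_119 = 1;  t_120 = 13;  t_121 = 11;  t_122 = 16;  t_123 = 13;  t_124 = 8
  t_125 = 14;  t_126 = 14;  t_127 = 9;  t_128 = 9;  t_129 = 0;  t_130 = 5
  t_131 = 9;  t_132 = 8;  t_133 = 10;  t_134 = 10;  t_135 = 3;  t_136 = 3
  t_137 = 12;  t_138 = 4;  t_139 = 7;  t_140 = 1;  t_141 = 15;  t_142 = 0
  t_143 = 13;  t_144 = 6;  t_145 = 6;  t_146 = 6;  t_147 = 11;  t_148 = 14
  t_149 = 3;  t_150 = 8;  t_151 = 5;  t_152 = 15;  t_153 = 3;  t_154 = 12
  t_155 = 7;  t_156 = 6;  t_157 = 0;  t_158 = 10;  t_159 = 10;  t_160 = 10
  t_161 = 14;  t_162 = 6;  t_163 = 3;  t_164 = 7;  t_165 = 10;  t_166 = 8
  t_167 = 0;  t_168 = 15;  t_169 = 14;  t_170 = 5;  t_171 = 13;  t_172 = 2
  t_173 = 13;  t_174 = 15;  t_175 = 9;  t_176 = 1;  t_177 = 0;  t_178 = 9
  t_179 = 8;  t_180 = 4;  t_181 = 7;  t_182 = 7;  t_183 = 11;  t_184 = 15
  t_185 = 1;  t_186 = 2;  t_187 = 5;  t_188 = 9;  t_189 = 0;  t_190 = 2
  t_191 = 8;  t_192 = 10;  t_193 = 6;  t_194 = 9;  t_195 = 13;  t_196 = 8
  t_197 = 4;  t_198 = 11;  t_199 = 8;  t_200 = 10;  t_201 = 14;  t_202 = 8
  t_203 = 7;  t_204 = 14;  t_205 = 3;  t_206 = 12;  t_207 = 13;  t_208 = 12
  t_209 = 6;  t_210 = 3;  t_211 = 16;  t_212 = 0;  t_213 = 1;  t_214 = 6
  t_215 = 16;  t_216 = 6;  t_217 = 7;  t_218 = 5;  t_219 = 0;  t_220 = 0
  t_221 = 7;  t_222 = 0;  t_223 = 1;  t_224 = 7;  t_225 = 14;  t_226 = 8
  t_227 = 10;  t_228 = 3;  t_229 = 5;  t_230 = 10;  t_231 = 2;  t_232 = 6
  t_233 = 10;  t_234 = 8;  t_235 = 13;  t_236 = 13;  t_237 = 15;  t_238 = 5
  t_239 = 11;  t_240 = 8;  t_241 = 6;  t_242 = 7;  t_243 = 11;  t_244 = 5
  t_245 = 1;  t_246 = 0;  t_247 = 16;  t_248 = 9;  t_249 = 2;  t_250 = 2
  t_251 = 2;  t_252 = 2;  t_253 = 13;  t_254 = 9;  t_255 = 14;  t_256 = 14
  t_257 = 4;  t_258 = 14;  t_259 = 3;  t_260 = 13;  t_261 = 14;  t_262 = 13
  t_263 = 2;  t_264 = 4;  t_265 = 3;  t_266 = 12;  t_267 = 1;  t_268 = 11
  t_269 = 13;  t_270 = 14;  t_271 = 15;  t_272 = 5;  t_273 = 6;  t_274 = 13
  t_275 = 9;  t_276 = 15;  t_277 = 16;  t_278 = 10;  t_279 = 10;  t_280 = 11
  t_281 = 16;  t_282 = 1;  t_283 = 8;  t_284 = 9;  t_285 = 8;  t_286 = 15
  t_287 = 13;  t_288 = 14;  t_289 = 7;  t_290 = 4;  t_291 = 7;  t_292 = 6
  t_293 = 8;  t_294 = 9;  t_295 = 4;  t_296 = 16;  t_297 = 13;  t_298 = 7
  t_299 = 8;  t_300 = 9;  t_301 = 2;  t_302 = 3;  t_303 = 9;  t_304 = 1
  t_305 = 12;  t_306 = 16;  t_307 = 16;  t_308 = 13;  t_309 = 14;  t_310 = 0
  t_311 = 10;  t_312 = 1;  t_313 = 6;  t_314 = 3;  t_315 = 10;  t_316 = 5
t_317 = 10·5 + 1·10 + 2·3 + 4·6 + 9·1 = 14
t_318 = 10·14 + 1·5 + 2·10 + 4·3 + 9·6 = 10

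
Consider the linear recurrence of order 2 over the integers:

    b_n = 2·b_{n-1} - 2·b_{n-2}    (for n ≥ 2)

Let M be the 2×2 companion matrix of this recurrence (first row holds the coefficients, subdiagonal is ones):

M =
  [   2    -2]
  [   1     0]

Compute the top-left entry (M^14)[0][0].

-128

(M^14)[0][0] is the top entry after applying M 14 times to the unit state (1, 0). Equivalently it is h_{15} for the auxiliary sequence (h_n) obeying the same recurrence with h_1 = 1 and h_i = 0 for 0 ≤ i < 1:
h_2 = 2·1 + -2·0 = 2
h_3 = 2·2 + -2·1 = 2
h_4 = 2·2 + -2·2 = 0
h_5 = 2·0 + -2·2 = -4
h_6 = 2·-4 + -2·0 = -8
h_7 = 2·-8 + -2·-4 = -8
h_8 = 2·-8 + -2·-8 = 0
h_9 = 2·0 + -2·-8 = 16
h_10 = 2·16 + -2·0 = 32
h_11 = 2·32 + -2·16 = 32
h_12 = 2·32 + -2·32 = 0
h_13 = 2·0 + -2·32 = -64
h_14 = 2·-64 + -2·0 = -128
h_15 = 2·-128 + -2·-64 = -128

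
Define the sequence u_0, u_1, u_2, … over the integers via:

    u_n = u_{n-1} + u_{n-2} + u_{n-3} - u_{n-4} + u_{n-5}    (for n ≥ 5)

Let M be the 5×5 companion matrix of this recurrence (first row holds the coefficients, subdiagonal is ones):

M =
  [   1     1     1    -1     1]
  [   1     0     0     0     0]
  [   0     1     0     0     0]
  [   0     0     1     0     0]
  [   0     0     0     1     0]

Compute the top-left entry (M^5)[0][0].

(M^5)[0][0] is the top entry after applying M 5 times to the unit state (1, 0, 0, 0, 0). Equivalently it is h_{9} for the auxiliary sequence (h_n) obeying the same recurrence with h_4 = 1 and h_i = 0 for 0 ≤ i < 4:
h_5 = 1·1 + 1·0 + 1·0 + -1·0 + 1·0 = 1
h_6 = 1·1 + 1·1 + 1·0 + -1·0 + 1·0 = 2
h_7 = 1·2 + 1·1 + 1·1 + -1·0 + 1·0 = 4
h_8 = 1·4 + 1·2 + 1·1 + -1·1 + 1·0 = 6
h_9 = 1·6 + 1·4 + 1·2 + -1·1 + 1·1 = 12

12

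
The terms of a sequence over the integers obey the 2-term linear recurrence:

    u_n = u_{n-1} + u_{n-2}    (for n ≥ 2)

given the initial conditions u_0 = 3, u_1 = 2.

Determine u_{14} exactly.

1453

u_2 = 1·2 + 1·3 = 5
u_3 = 1·5 + 1·2 = 7
u_4 = 1·7 + 1·5 = 12
u_5 = 1·12 + 1·7 = 19
u_6 = 1·19 + 1·12 = 31
u_7 = 1·31 + 1·19 = 50
u_8 = 1·50 + 1·31 = 81
u_9 = 1·81 + 1·50 = 131
u_10 = 1·131 + 1·81 = 212
u_11 = 1·212 + 1·131 = 343
u_12 = 1·343 + 1·212 = 555
u_13 = 1·555 + 1·343 = 898
u_14 = 1·898 + 1·555 = 1453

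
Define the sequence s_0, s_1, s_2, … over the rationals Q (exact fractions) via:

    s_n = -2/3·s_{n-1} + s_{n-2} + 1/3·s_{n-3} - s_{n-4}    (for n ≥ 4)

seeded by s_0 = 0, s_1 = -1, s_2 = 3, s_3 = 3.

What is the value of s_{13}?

-596734/59049

s_4 = -2/3·3 + 1·3 + 1/3·-1 + -1·0 = 2/3
s_5 = -2/3·2/3 + 1·3 + 1/3·3 + -1·-1 = 41/9
s_6 = -2/3·41/9 + 1·2/3 + 1/3·3 + -1·3 = -118/27
s_7 = -2/3·-118/27 + 1·41/9 + 1/3·2/3 + -1·3 = 380/81
s_8 = -2/3·380/81 + 1·-118/27 + 1/3·41/9 + -1·2/3 = -1615/243
s_9 = -2/3·-1615/243 + 1·380/81 + 1/3·-118/27 + -1·41/9 = 2267/729
s_10 = -2/3·2267/729 + 1·-1615/243 + 1/3·380/81 + -1·-118/27 = -6091/2187
s_11 = -2/3·-6091/2187 + 1·2267/729 + 1/3·-1615/243 + -1·380/81 = -12730/6561
s_12 = -2/3·-12730/6561 + 1·-6091/2187 + 1/3·2267/729 + -1·-1615/243 = 121859/19683
s_13 = -2/3·121859/19683 + 1·-12730/6561 + 1/3·-6091/2187 + -1·2267/729 = -596734/59049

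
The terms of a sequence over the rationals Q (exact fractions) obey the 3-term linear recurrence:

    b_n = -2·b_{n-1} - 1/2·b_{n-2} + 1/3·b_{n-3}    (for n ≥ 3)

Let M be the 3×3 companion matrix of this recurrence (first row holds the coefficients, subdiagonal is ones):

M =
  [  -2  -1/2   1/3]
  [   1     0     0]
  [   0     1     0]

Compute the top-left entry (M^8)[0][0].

2411/48

(M^8)[0][0] is the top entry after applying M 8 times to the unit state (1, 0, 0). Equivalently it is h_{10} for the auxiliary sequence (h_n) obeying the same recurrence with h_2 = 1 and h_i = 0 for 0 ≤ i < 2:
h_3 = -2·1 + -1/2·0 + 1/3·0 = -2
h_4 = -2·-2 + -1/2·1 + 1/3·0 = 7/2
h_5 = -2·7/2 + -1/2·-2 + 1/3·1 = -17/3
h_6 = -2·-17/3 + -1/2·7/2 + 1/3·-2 = 107/12
h_7 = -2·107/12 + -1/2·-17/3 + 1/3·7/2 = -83/6
h_8 = -2·-83/6 + -1/2·107/12 + 1/3·-17/3 = 1535/72
h_9 = -2·1535/72 + -1/2·-83/6 + 1/3·107/12 = -131/4
h_10 = -2·-131/4 + -1/2·1535/72 + 1/3·-83/6 = 2411/48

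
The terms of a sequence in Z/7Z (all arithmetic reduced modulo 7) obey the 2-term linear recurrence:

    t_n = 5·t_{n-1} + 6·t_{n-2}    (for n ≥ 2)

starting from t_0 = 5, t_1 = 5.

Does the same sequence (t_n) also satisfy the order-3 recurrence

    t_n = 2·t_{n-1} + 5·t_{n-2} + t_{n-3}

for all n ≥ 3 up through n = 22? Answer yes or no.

no

Terms t_0..t_22: 5, 5, 6, 4, 0, 3, 1, 2, 2, 1, 3, 0, 4, 6, 5, 5, 6, 4, 0, 3, 1, 2, 2
n=3: candidate gives 0, actual t_3 = 4 ✗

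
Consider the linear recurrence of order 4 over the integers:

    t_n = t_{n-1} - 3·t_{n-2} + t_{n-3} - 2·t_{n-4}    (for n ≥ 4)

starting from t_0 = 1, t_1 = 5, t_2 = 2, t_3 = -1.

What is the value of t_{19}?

t_4 = 1·-1 + -3·2 + 1·5 + -2·1 = -4
t_5 = 1·-4 + -3·-1 + 1·2 + -2·5 = -9
t_6 = 1·-9 + -3·-4 + 1·-1 + -2·2 = -2
t_7 = 1·-2 + -3·-9 + 1·-4 + -2·-1 = 23
t_8 = 1·23 + -3·-2 + 1·-9 + -2·-4 = 28
t_9 = 1·28 + -3·23 + 1·-2 + -2·-9 = -25
t_10 = 1·-25 + -3·28 + 1·23 + -2·-2 = -82
t_11 = 1·-82 + -3·-25 + 1·28 + -2·23 = -25
t_12 = 1·-25 + -3·-82 + 1·-25 + -2·28 = 140
t_13 = 1·140 + -3·-25 + 1·-82 + -2·-25 = 183
t_14 = 1·183 + -3·140 + 1·-25 + -2·-82 = -98
t_15 = 1·-98 + -3·183 + 1·140 + -2·-25 = -457
t_16 = 1·-457 + -3·-98 + 1·183 + -2·140 = -260
t_17 = 1·-260 + -3·-457 + 1·-98 + -2·183 = 647
t_18 = 1·647 + -3·-260 + 1·-457 + -2·-98 = 1166
t_19 = 1·1166 + -3·647 + 1·-260 + -2·-457 = -121

-121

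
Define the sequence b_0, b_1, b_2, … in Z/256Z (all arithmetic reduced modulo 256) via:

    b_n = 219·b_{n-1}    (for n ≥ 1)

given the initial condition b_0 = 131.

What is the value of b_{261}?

1

b_1 = 219·131 = 17
b_2 = 219·17 = 139
b_3 = 219·139 = 233
b_4 = 219·233 = 83
b_5 = 219·83 = 1
b_6 = 219·1 = 219
b_7 = 219·219 = 89
b_8 = 219·89 = 35
b_9 = 219·35 = 241
b_10 = 219·241 = 43
b_11 = 219·43 = 201
b_12 = 219·201 = 243
b_13 = 219·243 = 225
b_14 = 219·225 = 123
b_15 = 219·123 = 57
b_16 = 219·57 = 195
b_17 = 219·195 = 209
b_18 = 219·209 = 203
b_19 = 219·203 = 169
b_20 = 219·169 = 147
b_21 = 219·147 = 193
b_22 = 219·193 = 27
b_23 = 219·27 = 25
b_24 = 219·25 = 99
b_25 = 219·99 = 177
b_26 = 219·177 = 107
b_27 = 219·107 = 137
b_28 = 219·137 = 51
b_29 = 219·51 = 161
b_30 = 219·161 = 187
b_31 = 219·187 = 249
b_32 = 219·249 = 3
b_33 = 219·3 = 145
b_34 = 219·145 = 11
b_35 = 219·11 = 105
b_36 = 219·105 = 211
b_37 = 219·211 = 129
b_38 = 219·129 = 91
b_39 = 219·91 = 217
b_40 = 219·217 = 163
b_41 = 219·163 = 113
b_42 = 219·113 = 171
b_43 = 219·171 = 73
b_44 = 219·73 = 115
b_45 = 219·115 = 97
b_46 = 219·97 = 251
b_47 = 219·251 = 185
b_48 = 219·185 = 67
b_49 = 219·67 = 81
b_50 = 219·81 = 75
b_51 = 219·75 = 41
b_52 = 219·41 = 19
b_53 = 219·19 = 65
b_54 = 219·65 = 155
b_55 = 219·155 = 153
b_56 = 219·153 = 227
b_57 = 219·227 = 49
b_58 = 219·49 = 235
b_59 = 219·235 = 9
b_60 = 219·9 = 179
b_61 = 219·179 = 33
b_62 = 219·33 = 59
b_63 = 219·59 = 121
b_64 = 219·121 = 131
(b_64) = (131) = (b_0), so the sequence has period 64.
261 ≡ 5 (mod 64), hence b_261 = b_5 = 1.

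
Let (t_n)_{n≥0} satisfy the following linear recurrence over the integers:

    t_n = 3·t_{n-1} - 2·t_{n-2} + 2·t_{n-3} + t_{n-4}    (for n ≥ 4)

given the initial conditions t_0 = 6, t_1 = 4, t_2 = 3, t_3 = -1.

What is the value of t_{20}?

t_4 = 3·-1 + -2·3 + 2·4 + 1·6 = 5
t_5 = 3·5 + -2·-1 + 2·3 + 1·4 = 27
t_6 = 3·27 + -2·5 + 2·-1 + 1·3 = 72
t_7 = 3·72 + -2·27 + 2·5 + 1·-1 = 171
t_8 = 3·171 + -2·72 + 2·27 + 1·5 = 428
t_9 = 3·428 + -2·171 + 2·72 + 1·27 = 1113
t_10 = 3·1113 + -2·428 + 2·171 + 1·72 = 2897
t_11 = 3·2897 + -2·1113 + 2·428 + 1·171 = 7492
t_12 = 3·7492 + -2·2897 + 2·1113 + 1·428 = 19336
t_13 = 3·19336 + -2·7492 + 2·2897 + 1·1113 = 49931
t_14 = 3·49931 + -2·19336 + 2·7492 + 1·2897 = 129002
t_15 = 3·129002 + -2·49931 + 2·19336 + 1·7492 = 333308
t_16 = 3·333308 + -2·129002 + 2·49931 + 1·19336 = 861118
t_17 = 3·861118 + -2·333308 + 2·129002 + 1·49931 = 2224673
t_18 = 3·2224673 + -2·861118 + 2·333308 + 1·129002 = 5747401
t_19 = 3·5747401 + -2·2224673 + 2·861118 + 1·333308 = 14848401
t_20 = 3·14848401 + -2·5747401 + 2·2224673 + 1·861118 = 38360865

38360865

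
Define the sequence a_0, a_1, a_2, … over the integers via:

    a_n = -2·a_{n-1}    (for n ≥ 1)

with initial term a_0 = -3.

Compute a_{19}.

1572864

a_1 = -2·-3 = 6
a_2 = -2·6 = -12
a_3 = -2·-12 = 24
a_4 = -2·24 = -48
a_5 = -2·-48 = 96
a_6 = -2·96 = -192
a_7 = -2·-192 = 384
a_8 = -2·384 = -768
a_9 = -2·-768 = 1536
a_10 = -2·1536 = -3072
a_11 = -2·-3072 = 6144
a_12 = -2·6144 = -12288
a_13 = -2·-12288 = 24576
a_14 = -2·24576 = -49152
a_15 = -2·-49152 = 98304
a_16 = -2·98304 = -196608
a_17 = -2·-196608 = 393216
a_18 = -2·393216 = -786432
a_19 = -2·-786432 = 1572864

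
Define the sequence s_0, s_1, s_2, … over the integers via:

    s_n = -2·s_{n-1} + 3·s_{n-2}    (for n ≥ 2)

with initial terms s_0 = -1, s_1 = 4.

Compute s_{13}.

s_2 = -2·4 + 3·-1 = -11
s_3 = -2·-11 + 3·4 = 34
s_4 = -2·34 + 3·-11 = -101
s_5 = -2·-101 + 3·34 = 304
s_6 = -2·304 + 3·-101 = -911
s_7 = -2·-911 + 3·304 = 2734
s_8 = -2·2734 + 3·-911 = -8201
s_9 = -2·-8201 + 3·2734 = 24604
s_10 = -2·24604 + 3·-8201 = -73811
s_11 = -2·-73811 + 3·24604 = 221434
s_12 = -2·221434 + 3·-73811 = -664301
s_13 = -2·-664301 + 3·221434 = 1992904

1992904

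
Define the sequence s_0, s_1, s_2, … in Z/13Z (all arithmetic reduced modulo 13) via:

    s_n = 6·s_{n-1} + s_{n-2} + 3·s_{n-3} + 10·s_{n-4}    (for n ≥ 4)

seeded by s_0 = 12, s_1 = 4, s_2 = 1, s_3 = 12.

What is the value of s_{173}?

11

s_4 = 6·12 + 1·1 + 3·4 + 10·12 = 10
s_5 = 6·10 + 1·12 + 3·1 + 10·4 = 11
s_6 = 6·11 + 1·10 + 3·12 + 10·1 = 5
s_7 = 6·5 + 1·11 + 3·10 + 10·12 = 9
s_8 = 6·9 + 1·5 + 3·11 + 10·10 = 10
s_9 = 6·10 + 1·9 + 3·5 + 10·11 = 12
Continuing the recurrence:
  s_10 = 3;  s_11 = 7;  s_12 = 12;  s_13 = 0;  s_14 = 11;  s_15 = 3
  s_16 = 6;  s_17 = 7;  s_18 = 11;  s_19 = 4;  s_20 = 12;  s_21 = 10
  s_22 = 12;  s_23 = 2;  s_24 = 5;  s_25 = 12;  s_26 = 8;  s_27 = 4
  s_28 = 1;  s_29 = 11;  s_30 = 3;  s_31 = 7;  s_32 = 10;  s_33 = 4
  s_34 = 7;  s_35 = 3;  s_36 = 7;  s_37 = 2;  s_38 = 7;  s_39 = 4
  s_40 = 3;  s_41 = 11;  s_42 = 8;  s_43 = 4;  s_44 = 4;  s_45 = 6
  s_46 = 2;  s_47 = 5;  s_48 = 12;  s_49 = 0;  s_50 = 8;  s_51 = 4
  s_52 = 9;  s_53 = 4;  s_54 = 8;  s_55 = 2;  s_56 = 5;  s_57 = 5
  s_58 = 4;  s_59 = 12;  s_60 = 11;  s_61 = 10;  s_62 = 4;  s_63 = 5
  s_64 = 5;  s_65 = 4;  s_66 = 6;  s_67 = 1;  s_68 = 9;  s_69 = 9
  s_70 = 9;  s_71 = 9;  s_72 = 11;  s_73 = 10;  s_74 = 6;  s_75 = 0
  s_76 = 3;  s_77 = 6;  s_78 = 8;  s_79 = 11;  s_80 = 5;  s_81 = 8
  s_82 = 10;  s_83 = 11;  s_84 = 7;  s_85 = 7;  s_86 = 0;  s_87 = 8
  s_88 = 9;  s_89 = 2;  s_90 = 6;  s_91 = 2;  s_92 = 10;  s_93 = 9
  s_94 = 0;  s_95 = 7;  s_96 = 0;  s_97 = 6;  s_98 = 5;  s_99 = 2
  s_100 = 9;  s_101 = 1;  s_102 = 6;  s_103 = 6;  s_104 = 5;  s_105 = 12
  s_106 = 12;  s_107 = 3;  s_108 = 12;  s_109 = 10;  s_110 = 6;  s_111 = 8
  s_112 = 9;  s_113 = 11;  s_114 = 3;  s_115 = 6;  s_116 = 6;  s_117 = 5
  s_118 = 6;  s_119 = 2;  s_120 = 2;  s_121 = 4;  s_122 = 1;  s_123 = 10
  s_124 = 2;  s_125 = 0;  s_126 = 3;  s_127 = 7;  s_128 = 0;  s_129 = 3
  s_130 = 4;  s_131 = 6;  s_132 = 10;  s_133 = 4;  s_134 = 1;  s_135 = 9
  s_136 = 11;  s_137 = 1;  s_138 = 2;  s_139 = 6;  s_140 = 8;  s_141 = 5
  s_142 = 11;  s_143 = 12;  s_144 = 9;  s_145 = 6;  s_146 = 9;  s_147 = 12
  s_148 = 7;  s_149 = 11;  s_150 = 4;  s_151 = 7;  s_152 = 6;  s_153 = 9
  s_154 = 4;  s_155 = 4;  s_156 = 11;  s_157 = 3;  s_158 = 3;  s_159 = 3
  s_160 = 10;  s_161 = 11;  s_162 = 11;  s_163 = 7;  s_164 = 4;  s_165 = 5
  s_166 = 9;  s_167 = 11;  s_168 = 0;  s_169 = 10;  s_170 = 1;  s_171 = 9
s_172 = 6·9 + 1·1 + 3·10 + 10·0 = 7
s_173 = 6·7 + 1·9 + 3·1 + 10·10 = 11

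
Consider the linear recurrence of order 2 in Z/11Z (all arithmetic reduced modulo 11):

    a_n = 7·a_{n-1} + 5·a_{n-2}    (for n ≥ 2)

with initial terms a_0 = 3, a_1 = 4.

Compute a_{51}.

4

a_2 = 7·4 + 5·3 = 10
a_3 = 7·10 + 5·4 = 2
a_4 = 7·2 + 5·10 = 9
a_5 = 7·9 + 5·2 = 7
a_6 = 7·7 + 5·9 = 6
a_7 = 7·6 + 5·7 = 0
a_8 = 7·0 + 5·6 = 8
a_9 = 7·8 + 5·0 = 1
a_10 = 7·1 + 5·8 = 3
a_11 = 7·3 + 5·1 = 4
(a_10, a_11) = (3, 4) = (a_0, a_1), so the sequence has period 10.
51 ≡ 1 (mod 10), hence a_51 = a_1 = 4.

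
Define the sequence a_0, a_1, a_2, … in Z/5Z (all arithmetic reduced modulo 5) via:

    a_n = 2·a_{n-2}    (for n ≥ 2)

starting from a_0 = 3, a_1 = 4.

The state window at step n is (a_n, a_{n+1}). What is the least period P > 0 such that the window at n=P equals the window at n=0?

n=0: window = (3, 4)
n=1: window = (4, 1)
n=2: window = (1, 3)
n=3: window = (3, 2)
n=4: window = (2, 1)
n=5: window = (1, 4)
n=6: window = (4, 2)
n=7: window = (2, 3)
n=8: window = (3, 4)
window at n=8 equals window at n=0 → period = 8

8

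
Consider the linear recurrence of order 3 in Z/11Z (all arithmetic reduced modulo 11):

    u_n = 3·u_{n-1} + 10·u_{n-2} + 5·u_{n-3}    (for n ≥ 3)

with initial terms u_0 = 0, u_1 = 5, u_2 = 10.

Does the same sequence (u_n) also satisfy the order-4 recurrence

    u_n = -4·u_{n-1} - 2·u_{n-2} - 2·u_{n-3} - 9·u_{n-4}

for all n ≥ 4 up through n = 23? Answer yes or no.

Terms u_0..u_23: 0, 5, 10, 3, 2, 9, 7, 0, 5, 6, 2, 3, 4, 8, 2, 7, 4, 4, 10, 2, 5, 8, 7, 5
n=4: candidate gives 2, actual u_4 = 2 ✓
n=5: candidate gives 9, actual u_5 = 9 ✓
n=6: candidate gives 7, actual u_6 = 7 ✓
n=7: candidate gives 0, actual u_7 = 0 ✓
n=8: candidate gives 5, actual u_8 = 5 ✓
n=9: candidate gives 6, actual u_9 = 6 ✓
n=10: candidate gives 2, actual u_10 = 2 ✓
n=11: candidate gives 3, actual u_11 = 3 ✓
n=12: candidate gives 4, actual u_12 = 4 ✓
n=13: candidate gives 8, actual u_13 = 8 ✓
n=14: candidate gives 2, actual u_14 = 2 ✓
n=15: candidate gives 7, actual u_15 = 7 ✓
n=16: candidate gives 4, actual u_16 = 4 ✓
n=17: candidate gives 4, actual u_17 = 4 ✓
n=18: candidate gives 10, actual u_18 = 10 ✓
n=19: candidate gives 2, actual u_19 = 2 ✓
n=20: candidate gives 5, actual u_20 = 5 ✓
n=21: candidate gives 8, actual u_21 = 8 ✓
n=22: candidate gives 7, actual u_22 = 7 ✓
n=23: candidate gives 5, actual u_23 = 5 ✓

yes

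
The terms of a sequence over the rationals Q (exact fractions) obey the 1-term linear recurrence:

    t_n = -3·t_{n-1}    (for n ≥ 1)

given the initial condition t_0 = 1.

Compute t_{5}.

t_1 = -3·1 = -3
t_2 = -3·-3 = 9
t_3 = -3·9 = -27
t_4 = -3·-27 = 81
t_5 = -3·81 = -243

-243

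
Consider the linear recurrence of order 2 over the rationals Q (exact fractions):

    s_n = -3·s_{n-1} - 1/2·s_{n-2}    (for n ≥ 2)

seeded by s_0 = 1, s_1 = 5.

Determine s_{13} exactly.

s_2 = -3·5 + -1/2·1 = -31/2
s_3 = -3·-31/2 + -1/2·5 = 44
s_4 = -3·44 + -1/2·-31/2 = -497/4
s_5 = -3·-497/4 + -1/2·44 = 1403/4
s_6 = -3·1403/4 + -1/2·-497/4 = -7921/8
s_7 = -3·-7921/8 + -1/2·1403/4 = 2795
s_8 = -3·2795 + -1/2·-7921/8 = -126239/16
s_9 = -3·-126239/16 + -1/2·2795 = 356357/16
s_10 = -3·356357/16 + -1/2·-126239/16 = -2011903/32
s_11 = -3·-2011903/32 + -1/2·356357/16 = 709919/4
s_12 = -3·709919/4 + -1/2·-2011903/32 = -32064209/64
s_13 = -3·-32064209/64 + -1/2·709919/4 = 90513275/64

90513275/64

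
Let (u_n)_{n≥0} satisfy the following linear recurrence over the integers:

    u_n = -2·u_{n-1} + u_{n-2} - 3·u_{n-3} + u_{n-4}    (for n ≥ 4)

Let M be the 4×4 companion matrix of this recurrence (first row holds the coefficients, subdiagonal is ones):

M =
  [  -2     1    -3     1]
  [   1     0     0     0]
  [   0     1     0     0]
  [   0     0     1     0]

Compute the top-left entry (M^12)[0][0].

(M^12)[0][0] is the top entry after applying M 12 times to the unit state (1, 0, 0, 0). Equivalently it is h_{15} for the auxiliary sequence (h_n) obeying the same recurrence with h_3 = 1 and h_i = 0 for 0 ≤ i < 3:
h_4 = -2·1 + 1·0 + -3·0 + 1·0 = -2
h_5 = -2·-2 + 1·1 + -3·0 + 1·0 = 5
h_6 = -2·5 + 1·-2 + -3·1 + 1·0 = -15
h_7 = -2·-15 + 1·5 + -3·-2 + 1·1 = 42
h_8 = -2·42 + 1·-15 + -3·5 + 1·-2 = -116
h_9 = -2·-116 + 1·42 + -3·-15 + 1·5 = 324
h_10 = -2·324 + 1·-116 + -3·42 + 1·-15 = -905
h_11 = -2·-905 + 1·324 + -3·-116 + 1·42 = 2524
h_12 = -2·2524 + 1·-905 + -3·324 + 1·-116 = -7041
h_13 = -2·-7041 + 1·2524 + -3·-905 + 1·324 = 19645
h_14 = -2·19645 + 1·-7041 + -3·2524 + 1·-905 = -54808
h_15 = -2·-54808 + 1·19645 + -3·-7041 + 1·2524 = 152908

152908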